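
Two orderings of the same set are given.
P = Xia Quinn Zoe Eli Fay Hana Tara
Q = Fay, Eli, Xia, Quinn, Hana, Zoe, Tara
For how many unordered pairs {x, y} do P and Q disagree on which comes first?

8

Assign each item its position (1..7) in the first ordering, then rewrite the second ordering as that position sequence:
positions: Xia→1, Quinn→2, Zoe→3, Eli→4, Fay→5, Hana→6, Tara→7
second ordering as positions: [5, 4, 1, 2, 6, 3, 7]
Discordant pairs = inversions in this position sequence.
5: 4, 1, 2, 3 → 4
4: 1, 2, 3 → 3
1: 0
2: 0
6: 3 → 1
3: 0
7: 0
Total: 4 + 3 + 0 + 0 + 1 + 0 + 0 = 8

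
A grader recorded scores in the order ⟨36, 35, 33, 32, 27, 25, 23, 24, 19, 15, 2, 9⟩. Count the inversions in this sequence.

For each element, count later entries that are smaller:
36 → 35, 33, 32, 27, 25, 23, 24, 19, 15, 2, 9 → 11
35 → 33, 32, 27, 25, 23, 24, 19, 15, 2, 9 → 10
33 → 32, 27, 25, 23, 24, 19, 15, 2, 9 → 9
32 → 27, 25, 23, 24, 19, 15, 2, 9 → 8
27 → 25, 23, 24, 19, 15, 2, 9 → 7
25 → 23, 24, 19, 15, 2, 9 → 6
23 → 19, 15, 2, 9 → 4
24 → 19, 15, 2, 9 → 4
19 → 15, 2, 9 → 3
15 → 2, 9 → 2
2 → none → 0
9 → none → 0
Sum: 11 + 10 + 9 + 8 + 7 + 6 + 4 + 4 + 3 + 2 + 0 + 0 = 64

64 out-of-order pairs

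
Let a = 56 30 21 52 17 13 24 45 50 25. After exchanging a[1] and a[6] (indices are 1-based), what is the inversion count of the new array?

16

Positions 1 and 6 hold 56 and 13; after swapping, the array is [13, 30, 21, 52, 17, 56, 24, 45, 50, 25].
Element-by-element contributions:
13 → none → 0
30 → 21, 17, 24, 25 → 4
21 → 17 → 1
52 → 17, 24, 45, 50, 25 → 5
17 → none → 0
56 → 24, 45, 50, 25 → 4
24 → none → 0
45 → 25 → 1
50 → 25 → 1
25 → none → 0
Sum: 0 + 4 + 1 + 5 + 0 + 4 + 0 + 1 + 1 + 0 = 16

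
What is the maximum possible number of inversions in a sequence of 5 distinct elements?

10 inversions

The maximum occurs when the array is in strictly decreasing order: every one of the C(5, 2) pairs is inverted.
C(5, 2) = 5·4/2 = 10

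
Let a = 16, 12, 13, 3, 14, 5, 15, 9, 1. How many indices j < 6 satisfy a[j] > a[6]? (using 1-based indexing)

The element at index 6 is 5.
Elements before it: 16, 12, 13, 3, 14
Those larger than 5: 16, 12, 13, 14

4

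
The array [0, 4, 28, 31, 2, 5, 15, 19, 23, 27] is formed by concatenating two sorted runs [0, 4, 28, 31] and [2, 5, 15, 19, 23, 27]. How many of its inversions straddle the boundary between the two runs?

13 cross-inversions

Take each right-half value and tally the left-half values above it:
r = 2: 4, 28, 31 → 3
r = 5: 28, 31 → 2
r = 15: 28, 31 → 2
r = 19: 28, 31 → 2
r = 23: 28, 31 → 2
r = 27: 28, 31 → 2
Cross-inversions: 3 + 2 + 2 + 2 + 2 + 2 = 13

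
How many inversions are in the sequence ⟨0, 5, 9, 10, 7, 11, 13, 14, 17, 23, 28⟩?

Inversions: 2

Element-by-element contributions:
0 → none → 0
5 → none → 0
9 → 7 → 1
10 → 7 → 1
7 → none → 0
11 → none → 0
13 → none → 0
14 → none → 0
17 → none → 0
23 → none → 0
28 → none → 0
Sum: 0 + 0 + 1 + 1 + 0 + 0 + 0 + 0 + 0 + 0 + 0 = 2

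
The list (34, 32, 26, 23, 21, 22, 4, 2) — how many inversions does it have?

For each element, count later entries that are smaller:
34 → 32, 26, 23, 21, 22, 4, 2 → 7
32 → 26, 23, 21, 22, 4, 2 → 6
26 → 23, 21, 22, 4, 2 → 5
23 → 21, 22, 4, 2 → 4
21 → 4, 2 → 2
22 → 4, 2 → 2
4 → 2 → 1
2 → none → 0
Sum: 7 + 6 + 5 + 4 + 2 + 2 + 1 + 0 = 27

27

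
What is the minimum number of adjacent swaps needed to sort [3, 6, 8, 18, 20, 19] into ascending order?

There is 1 adjacent swap.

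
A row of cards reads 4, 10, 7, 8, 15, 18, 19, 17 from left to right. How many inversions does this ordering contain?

4 inversions

Sweep left to right; for each value list the smaller values that follow it:
4 → none → 0
10 → 7, 8 → 2
7 → none → 0
8 → none → 0
15 → none → 0
18 → 17 → 1
19 → 17 → 1
17 → none → 0
Sum: 0 + 2 + 0 + 0 + 0 + 1 + 1 + 0 = 4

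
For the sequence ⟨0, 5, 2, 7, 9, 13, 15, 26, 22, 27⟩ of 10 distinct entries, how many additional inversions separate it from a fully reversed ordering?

Maximum inversions for 10 distinct elements is C(10, 2) = 10·9/2 = 45.
Current inversions — for each element, count later smaller elements:
0: 0
5: 1
2: 0
7: 0
9: 0
13: 0
15: 0
26: 1
22: 0
27: 0
Current total: 0 + 1 + 0 + 0 + 0 + 0 + 0 + 1 + 0 + 0 = 2
Shortfall: 45 − 2 = 43

43 inversions short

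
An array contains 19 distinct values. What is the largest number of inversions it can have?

The maximum occurs when the array is in strictly decreasing order: every one of the C(19, 2) pairs is inverted.
C(19, 2) = 19·18/2 = 171

171 inversions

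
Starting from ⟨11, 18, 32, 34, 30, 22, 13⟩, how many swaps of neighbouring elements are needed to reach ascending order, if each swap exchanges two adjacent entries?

Each adjacent swap fixes exactly one inversion, so the minimum swap count equals the number of inversions.
Count inversions — for each element, later elements that are smaller:
11: none → 0
18: 13 → 1
32: 30, 22, 13 → 3
34: 30, 22, 13 → 3
30: 22, 13 → 2
22: 13 → 1
13: none → 0
Total inversions: 0 + 1 + 3 + 3 + 2 + 1 + 0 = 10

10 adjacent swaps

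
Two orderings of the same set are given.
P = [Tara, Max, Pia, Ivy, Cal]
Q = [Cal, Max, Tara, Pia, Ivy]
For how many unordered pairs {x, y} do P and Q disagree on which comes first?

5 disagreeing pairs

Assign each item its position (1..5) in the first ordering, then rewrite the second ordering as that position sequence:
positions: Tara→1, Max→2, Pia→3, Ivy→4, Cal→5
second ordering as positions: [5, 2, 1, 3, 4]
Discordant pairs = inversions in this position sequence.
5: 2, 1, 3, 4 → 4
2: 1 → 1
1: 0
3: 0
4: 0
Total: 4 + 1 + 0 + 0 + 0 = 5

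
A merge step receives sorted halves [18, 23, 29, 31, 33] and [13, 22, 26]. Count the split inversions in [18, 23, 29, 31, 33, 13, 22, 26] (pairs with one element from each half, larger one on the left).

12

For each element r of the right run, count left-run elements greater than r:
r = 13: 18, 23, 29, 31, 33 → 5
r = 22: 23, 29, 31, 33 → 4
r = 26: 29, 31, 33 → 3
Cross-inversions: 5 + 4 + 3 = 12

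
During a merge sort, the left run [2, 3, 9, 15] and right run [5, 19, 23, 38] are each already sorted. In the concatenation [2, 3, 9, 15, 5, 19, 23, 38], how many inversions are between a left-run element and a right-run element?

Take each right-half value and tally the left-half values above it:
r = 5: 9, 15 → 2
r = 19: none → 0
r = 23: none → 0
r = 38: none → 0
Cross-inversions: 2 + 0 + 0 + 0 = 2

2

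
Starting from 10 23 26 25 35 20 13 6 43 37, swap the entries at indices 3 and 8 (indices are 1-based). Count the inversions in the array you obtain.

Positions 3 and 8 hold 26 and 6; after swapping, the array is [10, 23, 6, 25, 35, 20, 13, 26, 43, 37].
Element-by-element contributions:
10 → 6 → 1
23 → 6, 20, 13 → 3
6 → none → 0
25 → 20, 13 → 2
35 → 20, 13, 26 → 3
20 → 13 → 1
13 → none → 0
26 → none → 0
43 → 37 → 1
37 → none → 0
Sum: 1 + 3 + 0 + 2 + 3 + 1 + 0 + 0 + 1 + 0 = 11

11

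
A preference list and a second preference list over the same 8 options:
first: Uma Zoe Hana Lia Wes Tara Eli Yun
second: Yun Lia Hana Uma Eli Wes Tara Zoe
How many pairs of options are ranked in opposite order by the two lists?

Assign each item its position (1..8) in the first ordering, then rewrite the second ordering as that position sequence:
positions: Uma→1, Zoe→2, Hana→3, Lia→4, Wes→5, Tara→6, Eli→7, Yun→8
second ordering as positions: [8, 4, 3, 1, 7, 5, 6, 2]
Discordant pairs = inversions in this position sequence.
8: 4, 3, 1, 7, 5, 6, 2 → 7
4: 3, 1, 2 → 3
3: 1, 2 → 2
1: 0
7: 5, 6, 2 → 3
5: 2 → 1
6: 2 → 1
2: 0
Total: 7 + 3 + 2 + 0 + 3 + 1 + 1 + 0 = 17

17 pairs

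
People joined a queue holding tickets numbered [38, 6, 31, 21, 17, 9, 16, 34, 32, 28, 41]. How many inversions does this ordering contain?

Count, for each position, how many later elements it exceeds:
38: 9
6: 0
31: 5
21: 3
17: 2
9: 0
16: 0
34: 2
32: 1
28: 0
41: 0
Sum: 9 + 0 + 5 + 3 + 2 + 0 + 0 + 2 + 1 + 0 + 0 = 22

22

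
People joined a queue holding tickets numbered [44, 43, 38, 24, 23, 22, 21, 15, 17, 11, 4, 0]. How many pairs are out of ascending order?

Count, for each position, how many later elements it exceeds:
44: 11
43: 10
38: 9
24: 8
23: 7
22: 6
21: 5
15: 3
17: 3
11: 2
4: 1
0: 0
Sum: 11 + 10 + 9 + 8 + 7 + 6 + 5 + 3 + 3 + 2 + 1 + 0 = 65

65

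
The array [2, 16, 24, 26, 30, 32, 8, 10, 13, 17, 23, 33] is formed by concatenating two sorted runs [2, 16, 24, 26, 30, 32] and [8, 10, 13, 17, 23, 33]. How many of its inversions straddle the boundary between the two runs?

Split inversions: 23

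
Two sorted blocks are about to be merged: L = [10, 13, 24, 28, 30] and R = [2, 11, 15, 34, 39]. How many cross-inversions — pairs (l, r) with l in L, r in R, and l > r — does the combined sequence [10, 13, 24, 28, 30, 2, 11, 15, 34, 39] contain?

Count, for every r in R, how many entries of L exceed r:
r = 2: 10, 13, 24, 28, 30 → 5
r = 11: 13, 24, 28, 30 → 4
r = 15: 24, 28, 30 → 3
r = 34: none → 0
r = 39: none → 0
Cross-inversions: 5 + 4 + 3 + 0 + 0 = 12

12 cross-inversions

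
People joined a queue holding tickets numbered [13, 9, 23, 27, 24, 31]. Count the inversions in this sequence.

For each element, count later entries that are smaller:
13 → 9 → 1
9 → none → 0
23 → none → 0
27 → 24 → 1
24 → none → 0
31 → none → 0
Sum: 1 + 0 + 0 + 1 + 0 + 0 = 2

2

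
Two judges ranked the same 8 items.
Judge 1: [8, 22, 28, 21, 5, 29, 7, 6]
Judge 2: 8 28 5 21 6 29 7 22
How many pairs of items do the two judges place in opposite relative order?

Assign each item its position (1..8) in the first ordering, then rewrite the second ordering as that position sequence:
positions: 8→1, 22→2, 28→3, 21→4, 5→5, 29→6, 7→7, 6→8
second ordering as positions: [1, 3, 5, 4, 8, 6, 7, 2]
Discordant pairs = inversions in this position sequence.
1: 0
3: 2 → 1
5: 4, 2 → 2
4: 2 → 1
8: 6, 7, 2 → 3
6: 2 → 1
7: 2 → 1
2: 0
Total: 0 + 1 + 2 + 1 + 3 + 1 + 1 + 0 = 9

9 discordant pairs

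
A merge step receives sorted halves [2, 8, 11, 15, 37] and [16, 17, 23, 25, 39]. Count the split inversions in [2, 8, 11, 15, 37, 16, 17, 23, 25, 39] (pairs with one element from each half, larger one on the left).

4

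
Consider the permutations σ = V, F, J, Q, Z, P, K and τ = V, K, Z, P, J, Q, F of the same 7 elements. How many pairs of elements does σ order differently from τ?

13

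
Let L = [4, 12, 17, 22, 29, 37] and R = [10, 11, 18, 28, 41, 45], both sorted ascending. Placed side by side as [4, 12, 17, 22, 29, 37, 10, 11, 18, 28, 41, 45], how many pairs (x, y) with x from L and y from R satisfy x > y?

15

Count, for every r in R, how many entries of L exceed r:
r = 10: 12, 17, 22, 29, 37 → 5
r = 11: 12, 17, 22, 29, 37 → 5
r = 18: 22, 29, 37 → 3
r = 28: 29, 37 → 2
r = 41: none → 0
r = 45: none → 0
Cross-inversions: 5 + 5 + 3 + 2 + 0 + 0 = 15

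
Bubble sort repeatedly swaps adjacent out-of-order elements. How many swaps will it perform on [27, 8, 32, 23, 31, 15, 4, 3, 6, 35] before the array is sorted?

27 swaps

Minimum adjacent swaps = number of inversions (each swap of adjacent out-of-order elements removes one inversion and no swap can remove more).
Count inversions — for each element, later elements that are smaller:
27: 8, 23, 15, 4, 3, 6 → 6
8: 4, 3, 6 → 3
32: 23, 31, 15, 4, 3, 6 → 6
23: 15, 4, 3, 6 → 4
31: 15, 4, 3, 6 → 4
15: 4, 3, 6 → 3
4: 3 → 1
3: none → 0
6: none → 0
35: none → 0
Total inversions: 6 + 3 + 6 + 4 + 4 + 3 + 1 + 0 + 0 + 0 = 27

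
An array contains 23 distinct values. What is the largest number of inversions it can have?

253 inversions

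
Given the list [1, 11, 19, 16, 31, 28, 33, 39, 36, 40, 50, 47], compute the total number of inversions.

4

Count, for each position, how many later elements it exceeds:
1: 0
11: 0
19: 1
16: 0
31: 1
28: 0
33: 0
39: 1
36: 0
40: 0
50: 1
47: 0
Sum: 0 + 0 + 1 + 0 + 1 + 0 + 0 + 1 + 0 + 0 + 1 + 0 = 4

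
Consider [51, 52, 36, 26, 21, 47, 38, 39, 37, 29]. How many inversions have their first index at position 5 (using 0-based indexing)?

4

The element at index 5 is 47.
Elements after it: 38, 39, 37, 29
Those smaller than 47: 38, 39, 37, 29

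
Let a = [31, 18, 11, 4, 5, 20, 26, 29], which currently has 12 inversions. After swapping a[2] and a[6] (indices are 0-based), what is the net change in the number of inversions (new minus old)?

+3

Positions 2 and 6 hold 11 and 26; after swapping, the array is [31, 18, 26, 4, 5, 20, 11, 29].
Sweep left to right; for each value list the smaller values that follow it:
31: 7
18: 3
26: 4
4: 0
5: 0
20: 1
11: 0
29: 0
Sum: 7 + 3 + 4 + 0 + 0 + 1 + 0 + 0 = 15
Change: 15 − 12 = +3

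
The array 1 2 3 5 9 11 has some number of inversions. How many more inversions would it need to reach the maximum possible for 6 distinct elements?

Maximum inversions for 6 distinct elements is C(6, 2) = 6·5/2 = 15.
Current inversions — for each element, count later smaller elements:
1: 0
2: 0
3: 0
5: 0
9: 0
11: 0
Current total: 0 + 0 + 0 + 0 + 0 + 0 = 0
Shortfall: 15 − 0 = 15

15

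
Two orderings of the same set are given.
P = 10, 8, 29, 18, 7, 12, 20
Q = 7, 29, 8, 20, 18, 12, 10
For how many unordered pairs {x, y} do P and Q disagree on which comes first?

Assign each item its position (1..7) in the first ordering, then rewrite the second ordering as that position sequence:
positions: 10→1, 8→2, 29→3, 18→4, 7→5, 12→6, 20→7
second ordering as positions: [5, 3, 2, 7, 4, 6, 1]
Discordant pairs = inversions in this position sequence.
5: 3, 2, 4, 1 → 4
3: 2, 1 → 2
2: 1 → 1
7: 4, 6, 1 → 3
4: 1 → 1
6: 1 → 1
1: 0
Total: 4 + 2 + 1 + 3 + 1 + 1 + 0 = 12

12 disagreeing pairs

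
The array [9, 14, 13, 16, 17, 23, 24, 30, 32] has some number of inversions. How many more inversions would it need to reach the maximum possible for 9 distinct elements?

35

Maximum inversions for 9 distinct elements is C(9, 2) = 9·8/2 = 36.
Current inversions — for each element, count later smaller elements:
9: 0
14: 1
13: 0
16: 0
17: 0
23: 0
24: 0
30: 0
32: 0
Current total: 0 + 1 + 0 + 0 + 0 + 0 + 0 + 0 + 0 = 1
Shortfall: 36 − 1 = 35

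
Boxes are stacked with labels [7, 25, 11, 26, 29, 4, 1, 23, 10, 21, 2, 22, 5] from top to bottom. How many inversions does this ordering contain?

Count, for each position, how many later elements it exceeds:
7: 4
25: 9
11: 5
26: 8
29: 8
4: 2
1: 0
23: 5
10: 2
21: 2
2: 0
22: 1
5: 0
Sum: 4 + 9 + 5 + 8 + 8 + 2 + 0 + 5 + 2 + 2 + 0 + 1 + 0 = 46

46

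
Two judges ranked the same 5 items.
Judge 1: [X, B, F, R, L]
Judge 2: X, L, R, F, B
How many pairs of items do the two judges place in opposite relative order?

6

Assign each item its position (1..5) in the first ordering, then rewrite the second ordering as that position sequence:
positions: X→1, B→2, F→3, R→4, L→5
second ordering as positions: [1, 5, 4, 3, 2]
Discordant pairs = inversions in this position sequence.
1: 0
5: 4, 3, 2 → 3
4: 3, 2 → 2
3: 2 → 1
2: 0
Total: 0 + 3 + 2 + 1 + 0 = 6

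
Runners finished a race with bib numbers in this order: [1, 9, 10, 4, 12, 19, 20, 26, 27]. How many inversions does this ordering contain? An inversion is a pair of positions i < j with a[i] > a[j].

2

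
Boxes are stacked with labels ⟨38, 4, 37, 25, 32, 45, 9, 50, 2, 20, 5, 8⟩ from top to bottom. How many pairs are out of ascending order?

Inversions: 41

For each element, count later entries that are smaller:
38 → 4, 37, 25, 32, 9, 2, 20, 5, 8 → 9
4 → 2 → 1
37 → 25, 32, 9, 2, 20, 5, 8 → 7
25 → 9, 2, 20, 5, 8 → 5
32 → 9, 2, 20, 5, 8 → 5
45 → 9, 2, 20, 5, 8 → 5
9 → 2, 5, 8 → 3
50 → 2, 20, 5, 8 → 4
2 → none → 0
20 → 5, 8 → 2
5 → none → 0
8 → none → 0
Sum: 9 + 1 + 7 + 5 + 5 + 5 + 3 + 4 + 0 + 2 + 0 + 0 = 41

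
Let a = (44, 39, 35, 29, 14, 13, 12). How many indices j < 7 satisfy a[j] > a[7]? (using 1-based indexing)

The element at index 7 is 12.
Elements before it: 44, 39, 35, 29, 14, 13
Those larger than 12: 44, 39, 35, 29, 14, 13

6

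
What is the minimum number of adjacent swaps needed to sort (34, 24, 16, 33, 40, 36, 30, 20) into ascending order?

There are 15 adjacent swaps.

The minimum number of adjacent swaps to sort an array equals its inversion count, since every such swap removes exactly one inversion.
Count inversions — for each element, later elements that are smaller:
34: 24, 16, 33, 30, 20 → 5
24: 16, 20 → 2
16: none → 0
33: 30, 20 → 2
40: 36, 30, 20 → 3
36: 30, 20 → 2
30: 20 → 1
20: none → 0
Total inversions: 5 + 2 + 0 + 2 + 3 + 2 + 1 + 0 = 15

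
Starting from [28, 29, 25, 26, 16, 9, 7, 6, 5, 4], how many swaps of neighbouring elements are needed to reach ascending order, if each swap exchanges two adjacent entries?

Each adjacent swap fixes exactly one inversion, so the minimum swap count equals the number of inversions.
Count inversions — for each element, later elements that are smaller:
28: 25, 26, 16, 9, 7, 6, 5, 4 → 8
29: 25, 26, 16, 9, 7, 6, 5, 4 → 8
25: 16, 9, 7, 6, 5, 4 → 6
26: 16, 9, 7, 6, 5, 4 → 6
16: 9, 7, 6, 5, 4 → 5
9: 7, 6, 5, 4 → 4
7: 6, 5, 4 → 3
6: 5, 4 → 2
5: 4 → 1
4: none → 0
Total inversions: 8 + 8 + 6 + 6 + 5 + 4 + 3 + 2 + 1 + 0 = 43

43 swaps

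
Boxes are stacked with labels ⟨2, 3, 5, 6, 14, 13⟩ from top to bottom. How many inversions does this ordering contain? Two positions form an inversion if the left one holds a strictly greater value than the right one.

Listing every pair i<j with a[i]>a[j] (using 1-based positions):
(5,6): 14 > 13
That's 1 pair.

Inversions: 1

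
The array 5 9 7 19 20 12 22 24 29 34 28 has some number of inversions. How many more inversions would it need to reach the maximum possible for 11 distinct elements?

50 inversions short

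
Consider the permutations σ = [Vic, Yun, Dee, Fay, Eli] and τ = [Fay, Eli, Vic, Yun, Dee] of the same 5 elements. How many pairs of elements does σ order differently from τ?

6

Assign each item its position (1..5) in the first ordering, then rewrite the second ordering as that position sequence:
positions: Vic→1, Yun→2, Dee→3, Fay→4, Eli→5
second ordering as positions: [4, 5, 1, 2, 3]
Discordant pairs = inversions in this position sequence.
4: 1, 2, 3 → 3
5: 1, 2, 3 → 3
1: 0
2: 0
3: 0
Total: 3 + 3 + 0 + 0 + 0 = 6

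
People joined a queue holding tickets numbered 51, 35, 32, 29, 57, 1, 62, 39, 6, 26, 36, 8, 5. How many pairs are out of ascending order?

52

For each element, count later entries that are smaller:
51 → 35, 32, 29, 1, 39, 6, 26, 36, 8, 5 → 10
35 → 32, 29, 1, 6, 26, 8, 5 → 7
32 → 29, 1, 6, 26, 8, 5 → 6
29 → 1, 6, 26, 8, 5 → 5
57 → 1, 39, 6, 26, 36, 8, 5 → 7
1 → none → 0
62 → 39, 6, 26, 36, 8, 5 → 6
39 → 6, 26, 36, 8, 5 → 5
6 → 5 → 1
26 → 8, 5 → 2
36 → 8, 5 → 2
8 → 5 → 1
5 → none → 0
Sum: 10 + 7 + 6 + 5 + 7 + 0 + 6 + 5 + 1 + 2 + 2 + 1 + 0 = 52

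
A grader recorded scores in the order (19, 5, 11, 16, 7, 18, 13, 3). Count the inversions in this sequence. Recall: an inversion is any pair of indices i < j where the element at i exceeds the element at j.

Out-of-order pairs: 17

Element-by-element contributions:
19 → 5, 11, 16, 7, 18, 13, 3 → 7
5 → 3 → 1
11 → 7, 3 → 2
16 → 7, 13, 3 → 3
7 → 3 → 1
18 → 13, 3 → 2
13 → 3 → 1
3 → none → 0
Sum: 7 + 1 + 2 + 3 + 1 + 2 + 1 + 0 = 17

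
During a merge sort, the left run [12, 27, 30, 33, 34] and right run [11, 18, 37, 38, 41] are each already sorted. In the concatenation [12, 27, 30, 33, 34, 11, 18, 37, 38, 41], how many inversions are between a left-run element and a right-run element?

9

Count, for every r in R, how many entries of L exceed r:
r = 11: 12, 27, 30, 33, 34 → 5
r = 18: 27, 30, 33, 34 → 4
r = 37: none → 0
r = 38: none → 0
r = 41: none → 0
Cross-inversions: 5 + 4 + 0 + 0 + 0 = 9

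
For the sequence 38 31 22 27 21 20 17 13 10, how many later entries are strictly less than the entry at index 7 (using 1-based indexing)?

The element at index 7 is 17.
Elements after it: 13, 10
Those smaller than 17: 13, 10

2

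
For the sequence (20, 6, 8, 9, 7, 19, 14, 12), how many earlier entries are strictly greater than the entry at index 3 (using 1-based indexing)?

1 such element

The element at index 3 is 8.
Elements before it: 20, 6
Those larger than 8: 20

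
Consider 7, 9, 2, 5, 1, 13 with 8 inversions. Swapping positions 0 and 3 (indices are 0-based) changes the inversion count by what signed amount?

-1

Positions 0 and 3 hold 7 and 5; after swapping, the array is [5, 9, 2, 7, 1, 13].
For each element, count later entries that are smaller:
5 → 2, 1 → 2
9 → 2, 7, 1 → 3
2 → 1 → 1
7 → 1 → 1
1 → none → 0
13 → none → 0
Sum: 2 + 3 + 1 + 1 + 0 + 0 = 7
Change: 7 − 8 = -1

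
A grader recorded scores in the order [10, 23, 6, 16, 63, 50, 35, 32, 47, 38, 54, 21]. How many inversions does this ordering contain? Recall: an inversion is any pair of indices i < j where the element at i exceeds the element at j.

Sweep left to right; for each value list the smaller values that follow it:
10 → 6 → 1
23 → 6, 16, 21 → 3
6 → none → 0
16 → none → 0
63 → 50, 35, 32, 47, 38, 54, 21 → 7
50 → 35, 32, 47, 38, 21 → 5
35 → 32, 21 → 2
32 → 21 → 1
47 → 38, 21 → 2
38 → 21 → 1
54 → 21 → 1
21 → none → 0
Sum: 1 + 3 + 0 + 0 + 7 + 5 + 2 + 1 + 2 + 1 + 1 + 0 = 23

23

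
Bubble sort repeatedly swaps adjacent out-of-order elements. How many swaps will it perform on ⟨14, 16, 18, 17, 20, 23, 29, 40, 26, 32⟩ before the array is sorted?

Swaps: 4

Each adjacent swap fixes exactly one inversion, so the minimum swap count equals the number of inversions.
Count inversions — for each element, later elements that are smaller:
14: none → 0
16: none → 0
18: 17 → 1
17: none → 0
20: none → 0
23: none → 0
29: 26 → 1
40: 26, 32 → 2
26: none → 0
32: none → 0
Total inversions: 0 + 0 + 1 + 0 + 0 + 0 + 1 + 2 + 0 + 0 = 4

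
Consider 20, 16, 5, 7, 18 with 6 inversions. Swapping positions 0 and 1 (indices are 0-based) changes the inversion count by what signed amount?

-1

Positions 0 and 1 hold 20 and 16; after swapping, the array is [16, 20, 5, 7, 18].
For each element, count later entries that are smaller:
16 → 5, 7 → 2
20 → 5, 7, 18 → 3
5 → none → 0
7 → none → 0
18 → none → 0
Sum: 2 + 3 + 0 + 0 + 0 = 5
Change: 5 − 6 = -1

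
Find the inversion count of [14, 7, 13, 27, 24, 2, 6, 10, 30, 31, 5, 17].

30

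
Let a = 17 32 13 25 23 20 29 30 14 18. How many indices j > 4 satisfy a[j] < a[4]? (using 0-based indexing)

The element at index 4 is 23.
Elements after it: 20, 29, 30, 14, 18
Those smaller than 23: 20, 14, 18

3 such elements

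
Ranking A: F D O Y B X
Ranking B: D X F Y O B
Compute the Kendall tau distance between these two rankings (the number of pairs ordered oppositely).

6

Assign each item its position (1..6) in the first ordering, then rewrite the second ordering as that position sequence:
positions: F→1, D→2, O→3, Y→4, B→5, X→6
second ordering as positions: [2, 6, 1, 4, 3, 5]
Discordant pairs = inversions in this position sequence.
2: 1 → 1
6: 1, 4, 3, 5 → 4
1: 0
4: 3 → 1
3: 0
5: 0
Total: 1 + 4 + 0 + 1 + 0 + 0 = 6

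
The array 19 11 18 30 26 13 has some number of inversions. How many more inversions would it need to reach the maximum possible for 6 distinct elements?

Maximum inversions for 6 distinct elements is C(6, 2) = 6·5/2 = 15.
Current inversions — for each element, count later smaller elements:
19: 3
11: 0
18: 1
30: 2
26: 1
13: 0
Current total: 3 + 0 + 1 + 2 + 1 + 0 = 7
Shortfall: 15 − 7 = 8

8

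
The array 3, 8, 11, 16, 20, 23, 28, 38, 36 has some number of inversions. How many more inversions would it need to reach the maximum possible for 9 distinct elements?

Maximum inversions for 9 distinct elements is C(9, 2) = 9·8/2 = 36.
Current inversions — for each element, count later smaller elements:
3: 0
8: 0
11: 0
16: 0
20: 0
23: 0
28: 0
38: 1
36: 0
Current total: 0 + 0 + 0 + 0 + 0 + 0 + 0 + 1 + 0 = 1
Shortfall: 36 − 1 = 35

35 inversions short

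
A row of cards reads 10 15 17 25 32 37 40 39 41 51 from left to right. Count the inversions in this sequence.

Count, for each position, how many later elements it exceeds:
10 → none → 0
15 → none → 0
17 → none → 0
25 → none → 0
32 → none → 0
37 → none → 0
40 → 39 → 1
39 → none → 0
41 → none → 0
51 → none → 0
Sum: 0 + 0 + 0 + 0 + 0 + 0 + 1 + 0 + 0 + 0 = 1

1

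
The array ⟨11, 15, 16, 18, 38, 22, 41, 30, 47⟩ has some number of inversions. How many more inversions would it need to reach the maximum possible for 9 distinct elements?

Maximum inversions for 9 distinct elements is C(9, 2) = 9·8/2 = 36.
Current inversions — for each element, count later smaller elements:
11: 0
15: 0
16: 0
18: 0
38: 2
22: 0
41: 1
30: 0
47: 0
Current total: 0 + 0 + 0 + 0 + 2 + 0 + 1 + 0 + 0 = 3
Shortfall: 36 − 3 = 33

33 inversions short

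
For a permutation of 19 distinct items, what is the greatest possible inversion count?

A reversed (strictly descending) arrangement makes every pair an inversion, giving C(19, 2) inversions.
C(19, 2) = 19·18/2 = 171

There are 171 inversions.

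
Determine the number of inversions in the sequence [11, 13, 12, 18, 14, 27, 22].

For each element, count later entries that are smaller:
11 → none → 0
13 → 12 → 1
12 → none → 0
18 → 14 → 1
14 → none → 0
27 → 22 → 1
22 → none → 0
Sum: 0 + 1 + 0 + 1 + 0 + 1 + 0 = 3

3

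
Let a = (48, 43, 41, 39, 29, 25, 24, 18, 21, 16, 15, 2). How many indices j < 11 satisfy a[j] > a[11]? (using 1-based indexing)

10

The element at index 11 is 15.
Elements before it: 48, 43, 41, 39, 29, 25, 24, 18, 21, 16
Those larger than 15: 48, 43, 41, 39, 29, 25, 24, 18, 21, 16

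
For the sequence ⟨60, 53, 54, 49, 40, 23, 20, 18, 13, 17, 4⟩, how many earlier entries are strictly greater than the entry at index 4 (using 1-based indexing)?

3

The element at index 4 is 49.
Elements before it: 60, 53, 54
Those larger than 49: 60, 53, 54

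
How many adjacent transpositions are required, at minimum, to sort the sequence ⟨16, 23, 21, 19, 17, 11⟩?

The minimum number of adjacent swaps to sort an array equals its inversion count, since every such swap removes exactly one inversion.
Count inversions — for each element, later elements that are smaller:
16: 11 → 1
23: 21, 19, 17, 11 → 4
21: 19, 17, 11 → 3
19: 17, 11 → 2
17: 11 → 1
11: none → 0
Total inversions: 1 + 4 + 3 + 2 + 1 + 0 = 11

11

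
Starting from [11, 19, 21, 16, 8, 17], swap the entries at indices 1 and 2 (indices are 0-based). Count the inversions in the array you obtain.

Positions 1 and 2 hold 19 and 21; after swapping, the array is [11, 21, 19, 16, 8, 17].
Count, for each position, how many later elements it exceeds:
11: 1
21: 4
19: 3
16: 1
8: 0
17: 0
Sum: 1 + 4 + 3 + 1 + 0 + 0 = 9

9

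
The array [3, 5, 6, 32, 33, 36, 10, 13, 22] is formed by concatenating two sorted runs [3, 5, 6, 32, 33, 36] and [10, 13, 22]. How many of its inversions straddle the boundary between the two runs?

Take each right-half value and tally the left-half values above it:
r = 10: 32, 33, 36 → 3
r = 13: 32, 33, 36 → 3
r = 22: 32, 33, 36 → 3
Cross-inversions: 3 + 3 + 3 = 9

9 cross-inversions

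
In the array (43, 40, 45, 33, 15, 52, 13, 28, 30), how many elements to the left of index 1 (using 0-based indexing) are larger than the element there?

1 such element

The element at index 1 is 40.
Elements before it: 43
Those larger than 40: 43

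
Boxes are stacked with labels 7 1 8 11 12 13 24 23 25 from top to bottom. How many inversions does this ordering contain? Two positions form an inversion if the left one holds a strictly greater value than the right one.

2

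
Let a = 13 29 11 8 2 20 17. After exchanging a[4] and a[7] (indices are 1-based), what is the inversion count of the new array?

13

Positions 4 and 7 hold 8 and 17; after swapping, the array is [13, 29, 11, 17, 2, 20, 8].
Element-by-element contributions:
13: 3
29: 5
11: 2
17: 2
2: 0
20: 1
8: 0
Sum: 3 + 5 + 2 + 2 + 0 + 1 + 0 = 13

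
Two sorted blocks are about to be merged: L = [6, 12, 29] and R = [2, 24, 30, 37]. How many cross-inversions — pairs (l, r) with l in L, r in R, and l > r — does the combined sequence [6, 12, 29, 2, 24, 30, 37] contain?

There are 4 split inversions.

For each element r of the right run, count left-run elements greater than r:
r = 2: 6, 12, 29 → 3
r = 24: 29 → 1
r = 30: none → 0
r = 37: none → 0
Cross-inversions: 3 + 1 + 0 + 0 = 4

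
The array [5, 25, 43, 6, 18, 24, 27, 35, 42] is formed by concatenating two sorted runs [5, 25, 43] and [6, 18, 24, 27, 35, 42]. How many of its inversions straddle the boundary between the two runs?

9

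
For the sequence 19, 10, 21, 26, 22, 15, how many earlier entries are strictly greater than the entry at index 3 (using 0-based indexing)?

The element at index 3 is 26.
Elements before it: 19, 10, 21
None of them are larger than 26.

0 such elements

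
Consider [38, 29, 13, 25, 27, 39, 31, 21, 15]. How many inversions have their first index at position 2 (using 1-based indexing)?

The element at index 2 is 29.
Elements after it: 13, 25, 27, 39, 31, 21, 15
Those smaller than 29: 13, 25, 27, 21, 15

5 such elements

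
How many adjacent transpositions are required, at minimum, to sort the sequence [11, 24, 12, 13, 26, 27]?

Minimum adjacent swaps = number of inversions (each swap of adjacent out-of-order elements removes one inversion and no swap can remove more).
Count inversions — for each element, later elements that are smaller:
11: none → 0
24: 12, 13 → 2
12: none → 0
13: none → 0
26: none → 0
27: none → 0
Total inversions: 0 + 2 + 0 + 0 + 0 + 0 = 2

There are 2 swaps.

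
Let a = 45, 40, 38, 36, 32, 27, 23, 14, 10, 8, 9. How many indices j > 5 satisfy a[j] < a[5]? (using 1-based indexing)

6

The element at index 5 is 32.
Elements after it: 27, 23, 14, 10, 8, 9
Those smaller than 32: 27, 23, 14, 10, 8, 9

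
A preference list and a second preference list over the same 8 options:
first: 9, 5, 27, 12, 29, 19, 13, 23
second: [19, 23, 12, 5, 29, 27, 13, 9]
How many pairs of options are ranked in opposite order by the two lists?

Assign each item its position (1..8) in the first ordering, then rewrite the second ordering as that position sequence:
positions: 9→1, 5→2, 27→3, 12→4, 29→5, 19→6, 13→7, 23→8
second ordering as positions: [6, 8, 4, 2, 5, 3, 7, 1]
Discordant pairs = inversions in this position sequence.
6: 4, 2, 5, 3, 1 → 5
8: 4, 2, 5, 3, 7, 1 → 6
4: 2, 3, 1 → 3
2: 1 → 1
5: 3, 1 → 2
3: 1 → 1
7: 1 → 1
1: 0
Total: 5 + 6 + 3 + 1 + 2 + 1 + 1 + 0 = 19

Pairs: 19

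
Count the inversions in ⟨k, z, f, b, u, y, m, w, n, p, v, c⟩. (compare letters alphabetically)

33

For each element, count later entries that are smaller:
k → f, b, c → 3
z → f, b, u, y, m, w, n, p, v, c → 10
f → b, c → 2
b → none → 0
u → m, n, p, c → 4
y → m, w, n, p, v, c → 6
m → c → 1
w → n, p, v, c → 4
n → c → 1
p → c → 1
v → c → 1
c → none → 0
Sum: 3 + 10 + 2 + 0 + 4 + 6 + 1 + 4 + 1 + 1 + 1 + 0 = 33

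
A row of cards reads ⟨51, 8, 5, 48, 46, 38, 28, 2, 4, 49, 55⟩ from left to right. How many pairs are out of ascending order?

Count, for each position, how many later elements it exceeds:
51 → 8, 5, 48, 46, 38, 28, 2, 4, 49 → 9
8 → 5, 2, 4 → 3
5 → 2, 4 → 2
48 → 46, 38, 28, 2, 4 → 5
46 → 38, 28, 2, 4 → 4
38 → 28, 2, 4 → 3
28 → 2, 4 → 2
2 → none → 0
4 → none → 0
49 → none → 0
55 → none → 0
Sum: 9 + 3 + 2 + 5 + 4 + 3 + 2 + 0 + 0 + 0 + 0 = 28

Out-of-order pairs: 28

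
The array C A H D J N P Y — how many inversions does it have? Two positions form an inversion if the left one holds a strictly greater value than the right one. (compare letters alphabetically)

Count, for each position, how many later elements it exceeds:
C → A → 1
A → none → 0
H → D → 1
D → none → 0
J → none → 0
N → none → 0
P → none → 0
Y → none → 0
Sum: 1 + 0 + 1 + 0 + 0 + 0 + 0 + 0 = 2

2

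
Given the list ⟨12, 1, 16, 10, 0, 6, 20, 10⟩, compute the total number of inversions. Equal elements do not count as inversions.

For each element, count later entries that are smaller:
12 → 1, 10, 0, 6, 10 → 5
1 → 0 → 1
16 → 10, 0, 6, 10 → 4
10 → 0, 6 → 2
0 → none → 0
6 → none → 0
20 → 10 → 1
10 → none → 0
Sum: 5 + 1 + 4 + 2 + 0 + 0 + 1 + 0 = 13

13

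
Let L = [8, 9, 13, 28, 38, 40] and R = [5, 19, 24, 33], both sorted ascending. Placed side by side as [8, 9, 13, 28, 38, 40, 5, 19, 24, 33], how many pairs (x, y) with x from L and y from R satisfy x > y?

Take each right-half value and tally the left-half values above it:
r = 5: 8, 9, 13, 28, 38, 40 → 6
r = 19: 28, 38, 40 → 3
r = 24: 28, 38, 40 → 3
r = 33: 38, 40 → 2
Cross-inversions: 6 + 3 + 3 + 2 = 14

14 split inversions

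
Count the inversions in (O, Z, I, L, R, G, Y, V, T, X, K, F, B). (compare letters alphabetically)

For each element, count later entries that are smaller:
O → I, L, G, K, F, B → 6
Z → I, L, R, G, Y, V, T, X, K, F, B → 11
I → G, F, B → 3
L → G, K, F, B → 4
R → G, K, F, B → 4
G → F, B → 2
Y → V, T, X, K, F, B → 6
V → T, K, F, B → 4
T → K, F, B → 3
X → K, F, B → 3
K → F, B → 2
F → B → 1
B → none → 0
Sum: 6 + 11 + 3 + 4 + 4 + 2 + 6 + 4 + 3 + 3 + 2 + 1 + 0 = 49

49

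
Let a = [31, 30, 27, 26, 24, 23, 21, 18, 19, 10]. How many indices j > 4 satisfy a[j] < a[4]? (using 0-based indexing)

The element at index 4 is 24.
Elements after it: 23, 21, 18, 19, 10
Those smaller than 24: 23, 21, 18, 19, 10

5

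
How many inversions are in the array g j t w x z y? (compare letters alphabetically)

1

Sweep left to right; for each value list the smaller values that follow it:
g → none → 0
j → none → 0
t → none → 0
w → none → 0
x → none → 0
z → y → 1
y → none → 0
Sum: 0 + 0 + 0 + 0 + 0 + 1 + 0 = 1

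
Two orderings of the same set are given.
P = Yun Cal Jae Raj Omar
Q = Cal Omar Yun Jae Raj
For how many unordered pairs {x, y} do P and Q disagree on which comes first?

Disagreeing pairs: 4

Assign each item its position (1..5) in the first ordering, then rewrite the second ordering as that position sequence:
positions: Yun→1, Cal→2, Jae→3, Raj→4, Omar→5
second ordering as positions: [2, 5, 1, 3, 4]
Discordant pairs = inversions in this position sequence.
2: 1 → 1
5: 1, 3, 4 → 3
1: 0
3: 0
4: 0
Total: 1 + 3 + 0 + 0 + 0 = 4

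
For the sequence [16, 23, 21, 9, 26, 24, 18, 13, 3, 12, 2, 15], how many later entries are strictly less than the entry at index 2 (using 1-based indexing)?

8 such elements

The element at index 2 is 23.
Elements after it: 21, 9, 26, 24, 18, 13, 3, 12, 2, 15
Those smaller than 23: 21, 9, 18, 13, 3, 12, 2, 15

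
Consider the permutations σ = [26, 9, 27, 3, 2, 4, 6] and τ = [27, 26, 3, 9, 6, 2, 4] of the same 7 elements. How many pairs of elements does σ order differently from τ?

5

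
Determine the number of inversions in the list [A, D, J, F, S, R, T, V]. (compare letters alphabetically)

2 inversions

Sweep left to right; for each value list the smaller values that follow it:
A → none → 0
D → none → 0
J → F → 1
F → none → 0
S → R → 1
R → none → 0
T → none → 0
V → none → 0
Sum: 0 + 0 + 1 + 0 + 1 + 0 + 0 + 0 = 2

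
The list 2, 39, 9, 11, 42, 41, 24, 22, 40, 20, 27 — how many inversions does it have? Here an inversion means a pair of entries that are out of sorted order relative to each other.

22 out-of-order pairs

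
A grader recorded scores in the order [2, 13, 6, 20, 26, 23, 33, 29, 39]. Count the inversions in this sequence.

Count, for each position, how many later elements it exceeds:
2: 0
13: 1
6: 0
20: 0
26: 1
23: 0
33: 1
29: 0
39: 0
Sum: 0 + 1 + 0 + 0 + 1 + 0 + 1 + 0 + 0 = 3

There are 3 inversions.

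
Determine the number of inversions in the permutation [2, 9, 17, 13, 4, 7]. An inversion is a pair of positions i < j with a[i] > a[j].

There are 7 inversions.

Element-by-element contributions:
2 → none → 0
9 → 4, 7 → 2
17 → 13, 4, 7 → 3
13 → 4, 7 → 2
4 → none → 0
7 → none → 0
Sum: 0 + 2 + 3 + 2 + 0 + 0 = 7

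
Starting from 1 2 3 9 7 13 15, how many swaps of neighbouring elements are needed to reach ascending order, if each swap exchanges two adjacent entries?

Minimum adjacent swaps = number of inversions (each swap of adjacent out-of-order elements removes one inversion and no swap can remove more).
Count inversions — for each element, later elements that are smaller:
1: none → 0
2: none → 0
3: none → 0
9: 7 → 1
7: none → 0
13: none → 0
15: none → 0
Total inversions: 0 + 0 + 0 + 1 + 0 + 0 + 0 = 1

1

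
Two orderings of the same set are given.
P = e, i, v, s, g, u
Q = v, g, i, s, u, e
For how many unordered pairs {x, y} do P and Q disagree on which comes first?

Assign each item its position (1..6) in the first ordering, then rewrite the second ordering as that position sequence:
positions: e→1, i→2, v→3, s→4, g→5, u→6
second ordering as positions: [3, 5, 2, 4, 6, 1]
Discordant pairs = inversions in this position sequence.
3: 2, 1 → 2
5: 2, 4, 1 → 3
2: 1 → 1
4: 1 → 1
6: 1 → 1
1: 0
Total: 2 + 3 + 1 + 1 + 1 + 0 = 8

8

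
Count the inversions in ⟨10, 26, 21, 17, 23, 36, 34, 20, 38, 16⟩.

18

For each element, count later entries that are smaller:
10: 0
26: 5
21: 3
17: 1
23: 2
36: 3
34: 2
20: 1
38: 1
16: 0
Sum: 0 + 5 + 3 + 1 + 2 + 3 + 2 + 1 + 1 + 0 = 18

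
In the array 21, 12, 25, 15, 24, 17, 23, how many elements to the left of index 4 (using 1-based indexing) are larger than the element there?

The element at index 4 is 15.
Elements before it: 21, 12, 25
Those larger than 15: 21, 25

2 such elements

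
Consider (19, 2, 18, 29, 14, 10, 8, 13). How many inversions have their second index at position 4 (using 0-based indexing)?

3 such elements

The element at index 4 is 14.
Elements before it: 19, 2, 18, 29
Those larger than 14: 19, 18, 29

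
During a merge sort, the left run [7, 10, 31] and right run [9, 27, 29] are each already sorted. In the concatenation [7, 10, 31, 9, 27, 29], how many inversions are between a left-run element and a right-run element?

4 cross-inversions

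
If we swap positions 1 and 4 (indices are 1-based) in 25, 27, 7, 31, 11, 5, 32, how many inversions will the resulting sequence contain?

Positions 1 and 4 hold 25 and 31; after swapping, the array is [31, 27, 7, 25, 11, 5, 32].
Count, for each position, how many later elements it exceeds:
31: 5
27: 4
7: 1
25: 2
11: 1
5: 0
32: 0
Sum: 5 + 4 + 1 + 2 + 1 + 0 + 0 = 13

13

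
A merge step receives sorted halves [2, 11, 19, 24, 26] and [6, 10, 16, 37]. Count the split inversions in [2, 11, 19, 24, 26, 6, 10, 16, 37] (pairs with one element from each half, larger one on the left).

For each element r of the right run, count left-run elements greater than r:
r = 6: 11, 19, 24, 26 → 4
r = 10: 11, 19, 24, 26 → 4
r = 16: 19, 24, 26 → 3
r = 37: none → 0
Cross-inversions: 4 + 4 + 3 + 0 = 11

11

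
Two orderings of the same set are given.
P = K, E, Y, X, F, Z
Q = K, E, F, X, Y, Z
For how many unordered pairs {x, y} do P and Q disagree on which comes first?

3 disagreeing pairs

Assign each item its position (1..6) in the first ordering, then rewrite the second ordering as that position sequence:
positions: K→1, E→2, Y→3, X→4, F→5, Z→6
second ordering as positions: [1, 2, 5, 4, 3, 6]
Discordant pairs = inversions in this position sequence.
1: 0
2: 0
5: 4, 3 → 2
4: 3 → 1
3: 0
6: 0
Total: 0 + 0 + 2 + 1 + 0 + 0 = 3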